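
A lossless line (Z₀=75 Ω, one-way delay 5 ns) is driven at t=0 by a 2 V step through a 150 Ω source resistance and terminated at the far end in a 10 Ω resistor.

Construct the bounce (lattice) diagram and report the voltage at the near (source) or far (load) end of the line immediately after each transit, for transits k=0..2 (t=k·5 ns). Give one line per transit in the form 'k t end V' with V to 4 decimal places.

Γ_L=-0.764706, Γ_S=0.333333; launch V₁=2·75/225=0.666667
k=0 src: V=0.6667
k=1 load: inc=0.666667, refl=0.666667·-0.764706=-0.5098; V=0.000000+0.666667+-0.509804=0.1569
k=2 src: inc=-0.509804, refl=-0.509804·0.333333=-0.1699; V=0.666667+-0.509804+-0.169935=-0.0131

0 0 source 0.6667
1 5 load 0.1569
2 10 source -0.0131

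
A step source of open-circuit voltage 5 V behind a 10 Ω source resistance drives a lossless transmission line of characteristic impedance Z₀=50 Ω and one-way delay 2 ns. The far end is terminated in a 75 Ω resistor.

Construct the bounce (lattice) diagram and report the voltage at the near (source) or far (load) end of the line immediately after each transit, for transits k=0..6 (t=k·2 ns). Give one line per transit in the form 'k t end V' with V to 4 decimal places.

0 0 source 4.1667
1 2 load 5.0000
2 4 source 4.4444
3 6 load 4.3333
4 8 source 4.4074
5 10 load 4.4222
6 12 source 4.4123

Γ_L=0.200000, Γ_S=-0.666667; launch V₁=5·50/60=4.166667
k=0 src: V=4.1667
k=1 load: inc=4.166667, refl=4.166667·0.200000=0.8333; V=0.000000+4.166667+0.833333=5.0000
k=2 src: inc=0.833333, refl=0.833333·-0.666667=-0.5556; V=4.166667+0.833333+-0.555556=4.4444
k=3 load: inc=-0.555556, refl=-0.555556·0.200000=-0.1111; V=5.000000+-0.555556+-0.111111=4.3333
k=4 src: inc=-0.111111, refl=-0.111111·-0.666667=0.0741; V=4.444444+-0.111111+0.074074=4.4074
k=5 load: inc=0.074074, refl=0.074074·0.200000=0.0148; V=4.333333+0.074074+0.014815=4.4222
k=6 src: inc=0.014815, refl=0.014815·-0.666667=-0.0099; V=4.407407+0.014815+-0.009877=4.4123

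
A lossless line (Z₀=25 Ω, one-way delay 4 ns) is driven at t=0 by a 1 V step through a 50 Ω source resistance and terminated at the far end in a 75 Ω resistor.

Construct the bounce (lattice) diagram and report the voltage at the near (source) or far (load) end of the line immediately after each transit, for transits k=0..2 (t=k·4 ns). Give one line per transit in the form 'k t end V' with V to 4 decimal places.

Γ_L=0.500000, Γ_S=0.333333; launch V₁=1·25/75=0.333333
k=0 src: V=0.3333
k=1 load: inc=0.333333, refl=0.333333·0.500000=0.1667; V=0.000000+0.333333+0.166667=0.5000
k=2 src: inc=0.166667, refl=0.166667·0.333333=0.0556; V=0.333333+0.166667+0.055556=0.5556

0 0 source 0.3333
1 4 load 0.5000
2 8 source 0.5556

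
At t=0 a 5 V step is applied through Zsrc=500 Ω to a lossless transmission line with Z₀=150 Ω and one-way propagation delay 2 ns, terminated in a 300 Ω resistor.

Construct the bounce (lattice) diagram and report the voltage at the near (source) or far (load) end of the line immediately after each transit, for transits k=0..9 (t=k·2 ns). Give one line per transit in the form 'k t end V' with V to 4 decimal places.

Γ_L=0.333333, Γ_S=0.538462; launch V₁=5·150/650=1.153846
k=0 src: V=1.1538
k=1 load: inc=1.153846, refl=1.153846·0.333333=0.3846; V=0.000000+1.153846+0.384615=1.5385
k=2 src: inc=0.384615, refl=0.384615·0.538462=0.2071; V=1.153846+0.384615+0.207101=1.7456
k=3 load: inc=0.207101, refl=0.207101·0.333333=0.0690; V=1.538462+0.207101+0.069034=1.8146
k=4 src: inc=0.069034, refl=0.069034·0.538462=0.0372; V=1.745562+0.069034+0.037172=1.8518
k=5 load: inc=0.037172, refl=0.037172·0.333333=0.0124; V=1.814596+0.037172+0.012391=1.8642
k=6 src: inc=0.012391, refl=0.012391·0.538462=0.0067; V=1.851768+0.012391+0.006672=1.8708
k=7 load: inc=0.006672, refl=0.006672·0.333333=0.0022; V=1.864158+0.006672+0.002224=1.8731
k=8 src: inc=0.002224, refl=0.002224·0.538462=0.0012; V=1.870830+0.002224+0.001198=1.8743
k=9 load: inc=0.001198, refl=0.001198·0.333333=0.0004; V=1.873054+0.001198+0.000399=1.8747

0 0 source 1.1538
1 2 load 1.5385
2 4 source 1.7456
3 6 load 1.8146
4 8 source 1.8518
5 10 load 1.8642
6 12 source 1.8708
7 14 load 1.8731
8 16 source 1.8743
9 18 load 1.8747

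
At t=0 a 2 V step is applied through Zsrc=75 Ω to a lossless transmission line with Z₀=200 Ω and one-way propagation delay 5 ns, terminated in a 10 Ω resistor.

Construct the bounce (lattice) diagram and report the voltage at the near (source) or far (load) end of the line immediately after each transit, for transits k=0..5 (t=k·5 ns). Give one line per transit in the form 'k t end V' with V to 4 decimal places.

Γ_L=-0.904762, Γ_S=-0.454545; launch V₁=2·200/275=1.454545
k=0 src: V=1.4545
k=1 load: inc=1.454545, refl=1.454545·-0.904762=-1.3160; V=0.000000+1.454545+-1.316017=0.1385
k=2 src: inc=-1.316017, refl=-1.316017·-0.454545=0.5982; V=1.454545+-1.316017+0.598190=0.7367
k=3 load: inc=0.598190, refl=0.598190·-0.904762=-0.5412; V=0.138528+0.598190+-0.541219=0.1955
k=4 src: inc=-0.541219, refl=-0.541219·-0.454545=0.2460; V=0.736718+-0.541219+0.246009=0.4415
k=5 load: inc=0.246009, refl=0.246009·-0.904762=-0.2226; V=0.195499+0.246009+-0.222579=0.2189

0 0 source 1.4545
1 5 load 0.1385
2 10 source 0.7367
3 15 load 0.1955
4 20 source 0.4415
5 25 load 0.2189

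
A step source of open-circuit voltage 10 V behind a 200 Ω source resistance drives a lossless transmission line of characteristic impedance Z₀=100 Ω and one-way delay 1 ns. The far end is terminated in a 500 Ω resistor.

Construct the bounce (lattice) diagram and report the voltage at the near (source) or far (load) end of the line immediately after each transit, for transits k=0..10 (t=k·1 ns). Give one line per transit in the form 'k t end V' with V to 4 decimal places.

0 0 source 3.3333
1 1 load 5.5556
2 2 source 6.2963
3 3 load 6.7901
4 4 source 6.9547
5 5 load 7.0645
6 6 source 7.1011
7 7 load 7.1254
8 8 source 7.1336
9 9 load 7.1390
10 10 source 7.1408

Γ_L=0.666667, Γ_S=0.333333; launch V₁=10·100/300=3.333333
k=0 src: V=3.3333
k=1 load: inc=3.333333, refl=3.333333·0.666667=2.2222; V=0.000000+3.333333+2.222222=5.5556
k=2 src: inc=2.222222, refl=2.222222·0.333333=0.7407; V=3.333333+2.222222+0.740741=6.2963
k=3 load: inc=0.740741, refl=0.740741·0.666667=0.4938; V=5.555556+0.740741+0.493827=6.7901
k=4 src: inc=0.493827, refl=0.493827·0.333333=0.1646; V=6.296296+0.493827+0.164609=6.9547
k=5 load: inc=0.164609, refl=0.164609·0.666667=0.1097; V=6.790123+0.164609+0.109739=7.0645
k=6 src: inc=0.109739, refl=0.109739·0.333333=0.0366; V=6.954733+0.109739+0.036580=7.1011
k=7 load: inc=0.036580, refl=0.036580·0.666667=0.0244; V=7.064472+0.036580+0.024387=7.1254
k=8 src: inc=0.024387, refl=0.024387·0.333333=0.0081; V=7.101052+0.024387+0.008129=7.1336
k=9 load: inc=0.008129, refl=0.008129·0.666667=0.0054; V=7.125438+0.008129+0.005419=7.1390
k=10 src: inc=0.005419, refl=0.005419·0.333333=0.0018; V=7.133567+0.005419+0.001806=7.1408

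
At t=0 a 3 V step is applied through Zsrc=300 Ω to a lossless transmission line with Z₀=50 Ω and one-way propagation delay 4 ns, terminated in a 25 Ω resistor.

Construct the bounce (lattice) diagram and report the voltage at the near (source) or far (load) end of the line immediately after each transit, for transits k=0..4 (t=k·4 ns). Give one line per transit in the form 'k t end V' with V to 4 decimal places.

0 0 source 0.4286
1 4 load 0.2857
2 8 source 0.1837
3 12 load 0.2177
4 16 source 0.2420

Γ_L=-0.333333, Γ_S=0.714286; launch V₁=3·50/350=0.428571
k=0 src: V=0.4286
k=1 load: inc=0.428571, refl=0.428571·-0.333333=-0.1429; V=0.000000+0.428571+-0.142857=0.2857
k=2 src: inc=-0.142857, refl=-0.142857·0.714286=-0.1020; V=0.428571+-0.142857+-0.102041=0.1837
k=3 load: inc=-0.102041, refl=-0.102041·-0.333333=0.0340; V=0.285714+-0.102041+0.034014=0.2177
k=4 src: inc=0.034014, refl=0.034014·0.714286=0.0243; V=0.183673+0.034014+0.024295=0.2420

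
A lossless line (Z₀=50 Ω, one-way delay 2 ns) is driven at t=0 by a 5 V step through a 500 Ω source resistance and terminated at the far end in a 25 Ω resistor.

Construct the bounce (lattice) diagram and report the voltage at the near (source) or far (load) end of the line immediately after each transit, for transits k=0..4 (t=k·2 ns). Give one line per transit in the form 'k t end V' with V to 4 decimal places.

0 0 source 0.4545
1 2 load 0.3030
2 4 source 0.1791
3 6 load 0.2204
4 8 source 0.2542

Γ_L=-0.333333, Γ_S=0.818182; launch V₁=5·50/550=0.454545
k=0 src: V=0.4545
k=1 load: inc=0.454545, refl=0.454545·-0.333333=-0.1515; V=0.000000+0.454545+-0.151515=0.3030
k=2 src: inc=-0.151515, refl=-0.151515·0.818182=-0.1240; V=0.454545+-0.151515+-0.123967=0.1791
k=3 load: inc=-0.123967, refl=-0.123967·-0.333333=0.0413; V=0.303030+-0.123967+0.041322=0.2204
k=4 src: inc=0.041322, refl=0.041322·0.818182=0.0338; V=0.179063+0.041322+0.033809=0.2542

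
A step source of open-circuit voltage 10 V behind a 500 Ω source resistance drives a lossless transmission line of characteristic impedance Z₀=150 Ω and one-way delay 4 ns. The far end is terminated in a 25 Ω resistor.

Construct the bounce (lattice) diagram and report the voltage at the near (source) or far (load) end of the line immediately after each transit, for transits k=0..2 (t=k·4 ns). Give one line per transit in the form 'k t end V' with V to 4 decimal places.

0 0 source 2.3077
1 4 load 0.6593
2 8 source -0.2282

Γ_L=-0.714286, Γ_S=0.538462; launch V₁=10·150/650=2.307692
k=0 src: V=2.3077
k=1 load: inc=2.307692, refl=2.307692·-0.714286=-1.6484; V=0.000000+2.307692+-1.648352=0.6593
k=2 src: inc=-1.648352, refl=-1.648352·0.538462=-0.8876; V=2.307692+-1.648352+-0.887574=-0.2282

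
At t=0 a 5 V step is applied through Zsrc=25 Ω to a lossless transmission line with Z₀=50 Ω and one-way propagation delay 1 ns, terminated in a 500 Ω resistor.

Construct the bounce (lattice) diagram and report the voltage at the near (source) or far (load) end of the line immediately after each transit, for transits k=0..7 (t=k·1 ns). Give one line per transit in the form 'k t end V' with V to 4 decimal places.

0 0 source 3.3333
1 1 load 6.0606
2 2 source 5.1515
3 3 load 4.4077
4 4 source 4.6556
5 5 load 4.8585
6 6 source 4.7909
7 7 load 4.7356

Γ_L=0.818182, Γ_S=-0.333333; launch V₁=5·50/75=3.333333
k=0 src: V=3.3333
k=1 load: inc=3.333333, refl=3.333333·0.818182=2.7273; V=0.000000+3.333333+2.727273=6.0606
k=2 src: inc=2.727273, refl=2.727273·-0.333333=-0.9091; V=3.333333+2.727273+-0.909091=5.1515
k=3 load: inc=-0.909091, refl=-0.909091·0.818182=-0.7438; V=6.060606+-0.909091+-0.743802=4.4077
k=4 src: inc=-0.743802, refl=-0.743802·-0.333333=0.2479; V=5.151515+-0.743802+0.247934=4.6556
k=5 load: inc=0.247934, refl=0.247934·0.818182=0.2029; V=4.407713+0.247934+0.202855=4.8585
k=6 src: inc=0.202855, refl=0.202855·-0.333333=-0.0676; V=4.655647+0.202855+-0.067618=4.7909
k=7 load: inc=-0.067618, refl=-0.067618·0.818182=-0.0553; V=4.858502+-0.067618+-0.055324=4.7356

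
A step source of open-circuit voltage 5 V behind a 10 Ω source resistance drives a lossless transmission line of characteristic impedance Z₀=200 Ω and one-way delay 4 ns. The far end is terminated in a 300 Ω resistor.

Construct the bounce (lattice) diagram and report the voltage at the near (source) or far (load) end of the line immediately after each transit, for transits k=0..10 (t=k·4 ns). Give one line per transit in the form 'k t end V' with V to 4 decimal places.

0 0 source 4.7619
1 4 load 5.7143
2 8 source 4.8526
3 12 load 4.6803
4 16 source 4.8362
5 20 load 4.8674
6 24 source 4.8392
7 28 load 4.8335
8 32 source 4.8386
9 36 load 4.8396
10 40 source 4.8387

Γ_L=0.200000, Γ_S=-0.904762; launch V₁=5·200/210=4.761905
k=0 src: V=4.7619
k=1 load: inc=4.761905, refl=4.761905·0.200000=0.9524; V=0.000000+4.761905+0.952381=5.7143
k=2 src: inc=0.952381, refl=0.952381·-0.904762=-0.8617; V=4.761905+0.952381+-0.861678=4.8526
k=3 load: inc=-0.861678, refl=-0.861678·0.200000=-0.1723; V=5.714286+-0.861678+-0.172336=4.6803
k=4 src: inc=-0.172336, refl=-0.172336·-0.904762=0.1559; V=4.852608+-0.172336+0.155923=4.8362
k=5 load: inc=0.155923, refl=0.155923·0.200000=0.0312; V=4.680272+0.155923+0.031185=4.8674
k=6 src: inc=0.031185, refl=0.031185·-0.904762=-0.0282; V=4.836195+0.031185+-0.028215=4.8392
k=7 load: inc=-0.028215, refl=-0.028215·0.200000=-0.0056; V=4.867379+-0.028215+-0.005643=4.8335
k=8 src: inc=-0.005643, refl=-0.005643·-0.904762=0.0051; V=4.839165+-0.005643+0.005105=4.8386
k=9 load: inc=0.005105, refl=0.005105·0.200000=0.0010; V=4.833522+0.005105+0.001021=4.8396
k=10 src: inc=0.001021, refl=0.001021·-0.904762=-0.0009; V=4.838627+0.001021+-0.000924=4.8387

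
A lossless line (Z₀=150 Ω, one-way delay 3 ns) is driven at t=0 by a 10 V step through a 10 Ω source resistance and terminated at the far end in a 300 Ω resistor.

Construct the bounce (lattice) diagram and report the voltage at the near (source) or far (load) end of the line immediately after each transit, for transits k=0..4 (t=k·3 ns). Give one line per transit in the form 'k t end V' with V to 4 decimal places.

Γ_L=0.333333, Γ_S=-0.875000; launch V₁=10·150/160=9.375000
k=0 src: V=9.3750
k=1 load: inc=9.375000, refl=9.375000·0.333333=3.1250; V=0.000000+9.375000+3.125000=12.5000
k=2 src: inc=3.125000, refl=3.125000·-0.875000=-2.7344; V=9.375000+3.125000+-2.734375=9.7656
k=3 load: inc=-2.734375, refl=-2.734375·0.333333=-0.9115; V=12.500000+-2.734375+-0.911458=8.8542
k=4 src: inc=-0.911458, refl=-0.911458·-0.875000=0.7975; V=9.765625+-0.911458+0.797526=9.6517

0 0 source 9.3750
1 3 load 12.5000
2 6 source 9.7656
3 9 load 8.8542
4 12 source 9.6517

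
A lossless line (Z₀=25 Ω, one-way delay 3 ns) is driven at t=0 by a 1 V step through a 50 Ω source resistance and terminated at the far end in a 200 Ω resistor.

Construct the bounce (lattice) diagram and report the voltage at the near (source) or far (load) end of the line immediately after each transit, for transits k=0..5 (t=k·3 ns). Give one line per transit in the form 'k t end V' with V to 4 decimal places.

Γ_L=0.777778, Γ_S=0.333333; launch V₁=1·25/75=0.333333
k=0 src: V=0.3333
k=1 load: inc=0.333333, refl=0.333333·0.777778=0.2593; V=0.000000+0.333333+0.259259=0.5926
k=2 src: inc=0.259259, refl=0.259259·0.333333=0.0864; V=0.333333+0.259259+0.086420=0.6790
k=3 load: inc=0.086420, refl=0.086420·0.777778=0.0672; V=0.592593+0.086420+0.067215=0.7462
k=4 src: inc=0.067215, refl=0.067215·0.333333=0.0224; V=0.679012+0.067215+0.022405=0.7686
k=5 load: inc=0.022405, refl=0.022405·0.777778=0.0174; V=0.746228+0.022405+0.017426=0.7861

0 0 source 0.3333
1 3 load 0.5926
2 6 source 0.6790
3 9 load 0.7462
4 12 source 0.7686
5 15 load 0.7861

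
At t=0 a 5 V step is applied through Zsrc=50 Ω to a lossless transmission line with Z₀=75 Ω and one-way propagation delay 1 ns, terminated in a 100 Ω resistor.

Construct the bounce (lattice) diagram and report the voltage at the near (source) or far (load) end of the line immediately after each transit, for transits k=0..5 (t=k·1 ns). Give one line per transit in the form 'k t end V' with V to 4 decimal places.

0 0 source 3.0000
1 1 load 3.4286
2 2 source 3.3429
3 3 load 3.3306
4 4 source 3.3331
5 5 load 3.3334

Γ_L=0.142857, Γ_S=-0.200000; launch V₁=5·75/125=3.000000
k=0 src: V=3.0000
k=1 load: inc=3.000000, refl=3.000000·0.142857=0.4286; V=0.000000+3.000000+0.428571=3.4286
k=2 src: inc=0.428571, refl=0.428571·-0.200000=-0.0857; V=3.000000+0.428571+-0.085714=3.3429
k=3 load: inc=-0.085714, refl=-0.085714·0.142857=-0.0122; V=3.428571+-0.085714+-0.012245=3.3306
k=4 src: inc=-0.012245, refl=-0.012245·-0.200000=0.0024; V=3.342857+-0.012245+0.002449=3.3331
k=5 load: inc=0.002449, refl=0.002449·0.142857=0.0003; V=3.330612+0.002449+0.000350=3.3334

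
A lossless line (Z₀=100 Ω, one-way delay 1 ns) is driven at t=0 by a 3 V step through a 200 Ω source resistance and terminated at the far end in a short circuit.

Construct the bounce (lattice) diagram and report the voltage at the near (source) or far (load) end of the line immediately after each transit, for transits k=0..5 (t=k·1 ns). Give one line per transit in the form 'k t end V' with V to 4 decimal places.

0 0 source 1.0000
1 1 load 0.0000
2 2 source -0.3333
3 3 load 0.0000
4 4 source 0.1111
5 5 load 0.0000

Γ_L=-1.000000, Γ_S=0.333333; launch V₁=3·100/300=1.000000
k=0 src: V=1.0000
k=1 load: inc=1.000000, refl=1.000000·-1.000000=-1.0000; V=0.000000+1.000000+-1.000000=0.0000
k=2 src: inc=-1.000000, refl=-1.000000·0.333333=-0.3333; V=1.000000+-1.000000+-0.333333=-0.3333
k=3 load: inc=-0.333333, refl=-0.333333·-1.000000=0.3333; V=0.000000+-0.333333+0.333333=0.0000
k=4 src: inc=0.333333, refl=0.333333·0.333333=0.1111; V=-0.333333+0.333333+0.111111=0.1111
k=5 load: inc=0.111111, refl=0.111111·-1.000000=-0.1111; V=0.000000+0.111111+-0.111111=0.0000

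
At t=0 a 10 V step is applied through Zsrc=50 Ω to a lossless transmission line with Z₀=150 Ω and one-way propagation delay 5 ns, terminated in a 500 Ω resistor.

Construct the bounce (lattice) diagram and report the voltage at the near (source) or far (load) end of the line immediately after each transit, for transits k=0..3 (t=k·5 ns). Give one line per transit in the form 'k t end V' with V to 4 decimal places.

0 0 source 7.5000
1 5 load 11.5385
2 10 source 9.5192
3 15 load 8.4320

Γ_L=0.538462, Γ_S=-0.500000; launch V₁=10·150/200=7.500000
k=0 src: V=7.5000
k=1 load: inc=7.500000, refl=7.500000·0.538462=4.0385; V=0.000000+7.500000+4.038462=11.5385
k=2 src: inc=4.038462, refl=4.038462·-0.500000=-2.0192; V=7.500000+4.038462+-2.019231=9.5192
k=3 load: inc=-2.019231, refl=-2.019231·0.538462=-1.0873; V=11.538462+-2.019231+-1.087278=8.4320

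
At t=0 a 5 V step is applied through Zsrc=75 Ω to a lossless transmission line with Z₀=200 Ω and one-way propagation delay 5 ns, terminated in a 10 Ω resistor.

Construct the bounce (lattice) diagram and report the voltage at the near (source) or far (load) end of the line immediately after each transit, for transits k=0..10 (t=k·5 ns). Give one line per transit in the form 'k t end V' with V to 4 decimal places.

Γ_L=-0.904762, Γ_S=-0.454545; launch V₁=5·200/275=3.636364
k=0 src: V=3.6364
k=1 load: inc=3.636364, refl=3.636364·-0.904762=-3.2900; V=0.000000+3.636364+-3.290043=0.3463
k=2 src: inc=-3.290043, refl=-3.290043·-0.454545=1.4955; V=3.636364+-3.290043+1.495474=1.8418
k=3 load: inc=1.495474, refl=1.495474·-0.904762=-1.3530; V=0.346320+1.495474+-1.353048=0.4887
k=4 src: inc=-1.353048, refl=-1.353048·-0.454545=0.6150; V=1.841795+-1.353048+0.615022=1.1038
k=5 load: inc=0.615022, refl=0.615022·-0.904762=-0.5564; V=0.488746+0.615022+-0.556448=0.5473
k=6 src: inc=-0.556448, refl=-0.556448·-0.454545=0.2529; V=1.103768+-0.556448+0.252931=0.8003
k=7 load: inc=0.252931, refl=0.252931·-0.904762=-0.2288; V=0.547320+0.252931+-0.228842=0.5714
k=8 src: inc=-0.228842, refl=-0.228842·-0.454545=0.1040; V=0.800251+-0.228842+0.104019=0.6754
k=9 load: inc=0.104019, refl=0.104019·-0.904762=-0.0941; V=0.571409+0.104019+-0.094113=0.5813
k=10 src: inc=-0.094113, refl=-0.094113·-0.454545=0.0428; V=0.675428+-0.094113+0.042778=0.6241

0 0 source 3.6364
1 5 load 0.3463
2 10 source 1.8418
3 15 load 0.4887
4 20 source 1.1038
5 25 load 0.5473
6 30 source 0.8003
7 35 load 0.5714
8 40 source 0.6754
9 45 load 0.5813
10 50 source 0.6241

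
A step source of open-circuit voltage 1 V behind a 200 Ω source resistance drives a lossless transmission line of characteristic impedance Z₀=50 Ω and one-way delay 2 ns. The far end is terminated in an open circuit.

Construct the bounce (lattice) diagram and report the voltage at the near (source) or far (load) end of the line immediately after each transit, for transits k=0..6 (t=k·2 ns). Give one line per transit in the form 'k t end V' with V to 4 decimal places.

0 0 source 0.2000
1 2 load 0.4000
2 4 source 0.5200
3 6 load 0.6400
4 8 source 0.7120
5 10 load 0.7840
6 12 source 0.8272

Γ_L=1.000000, Γ_S=0.600000; launch V₁=1·50/250=0.200000
k=0 src: V=0.2000
k=1 load: inc=0.200000, refl=0.200000·1.000000=0.2000; V=0.000000+0.200000+0.200000=0.4000
k=2 src: inc=0.200000, refl=0.200000·0.600000=0.1200; V=0.200000+0.200000+0.120000=0.5200
k=3 load: inc=0.120000, refl=0.120000·1.000000=0.1200; V=0.400000+0.120000+0.120000=0.6400
k=4 src: inc=0.120000, refl=0.120000·0.600000=0.0720; V=0.520000+0.120000+0.072000=0.7120
k=5 load: inc=0.072000, refl=0.072000·1.000000=0.0720; V=0.640000+0.072000+0.072000=0.7840
k=6 src: inc=0.072000, refl=0.072000·0.600000=0.0432; V=0.712000+0.072000+0.043200=0.8272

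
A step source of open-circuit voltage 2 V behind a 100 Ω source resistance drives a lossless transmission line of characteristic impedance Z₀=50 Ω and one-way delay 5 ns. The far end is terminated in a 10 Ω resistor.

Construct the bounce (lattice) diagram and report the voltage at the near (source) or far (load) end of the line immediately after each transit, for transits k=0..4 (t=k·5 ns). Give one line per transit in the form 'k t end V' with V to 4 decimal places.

0 0 source 0.6667
1 5 load 0.2222
2 10 source 0.0741
3 15 load 0.1728
4 20 source 0.2058

Γ_L=-0.666667, Γ_S=0.333333; launch V₁=2·50/150=0.666667
k=0 src: V=0.6667
k=1 load: inc=0.666667, refl=0.666667·-0.666667=-0.4444; V=0.000000+0.666667+-0.444444=0.2222
k=2 src: inc=-0.444444, refl=-0.444444·0.333333=-0.1481; V=0.666667+-0.444444+-0.148148=0.0741
k=3 load: inc=-0.148148, refl=-0.148148·-0.666667=0.0988; V=0.222222+-0.148148+0.098765=0.1728
k=4 src: inc=0.098765, refl=0.098765·0.333333=0.0329; V=0.074074+0.098765+0.032922=0.2058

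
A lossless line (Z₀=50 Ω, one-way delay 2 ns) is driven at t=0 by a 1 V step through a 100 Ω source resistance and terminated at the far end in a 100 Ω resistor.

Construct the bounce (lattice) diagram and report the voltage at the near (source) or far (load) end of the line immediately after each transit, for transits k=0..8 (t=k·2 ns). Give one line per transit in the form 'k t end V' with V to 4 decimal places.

0 0 source 0.3333
1 2 load 0.4444
2 4 source 0.4815
3 6 load 0.4938
4 8 source 0.4979
5 10 load 0.4993
6 12 source 0.4998
7 14 load 0.4999
8 16 source 0.5000

Γ_L=0.333333, Γ_S=0.333333; launch V₁=1·50/150=0.333333
k=0 src: V=0.3333
k=1 load: inc=0.333333, refl=0.333333·0.333333=0.1111; V=0.000000+0.333333+0.111111=0.4444
k=2 src: inc=0.111111, refl=0.111111·0.333333=0.0370; V=0.333333+0.111111+0.037037=0.4815
k=3 load: inc=0.037037, refl=0.037037·0.333333=0.0123; V=0.444444+0.037037+0.012346=0.4938
k=4 src: inc=0.012346, refl=0.012346·0.333333=0.0041; V=0.481481+0.012346+0.004115=0.4979
k=5 load: inc=0.004115, refl=0.004115·0.333333=0.0014; V=0.493827+0.004115+0.001372=0.4993
k=6 src: inc=0.001372, refl=0.001372·0.333333=0.0005; V=0.497942+0.001372+0.000457=0.4998
k=7 load: inc=0.000457, refl=0.000457·0.333333=0.0002; V=0.499314+0.000457+0.000152=0.4999
k=8 src: inc=0.000152, refl=0.000152·0.333333=0.0001; V=0.499771+0.000152+0.000051=0.5000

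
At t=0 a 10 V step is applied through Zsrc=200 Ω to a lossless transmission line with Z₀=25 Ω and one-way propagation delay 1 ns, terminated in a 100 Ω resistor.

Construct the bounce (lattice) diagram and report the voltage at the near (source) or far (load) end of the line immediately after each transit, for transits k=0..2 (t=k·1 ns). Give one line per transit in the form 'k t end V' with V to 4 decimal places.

Γ_L=0.600000, Γ_S=0.777778; launch V₁=10·25/225=1.111111
k=0 src: V=1.1111
k=1 load: inc=1.111111, refl=1.111111·0.600000=0.6667; V=0.000000+1.111111+0.666667=1.7778
k=2 src: inc=0.666667, refl=0.666667·0.777778=0.5185; V=1.111111+0.666667+0.518519=2.2963

0 0 source 1.1111
1 1 load 1.7778
2 2 source 2.2963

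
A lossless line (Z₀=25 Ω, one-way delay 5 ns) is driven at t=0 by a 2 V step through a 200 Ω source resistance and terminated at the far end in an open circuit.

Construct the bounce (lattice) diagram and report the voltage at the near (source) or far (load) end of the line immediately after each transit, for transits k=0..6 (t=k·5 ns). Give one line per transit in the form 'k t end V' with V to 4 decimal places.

0 0 source 0.2222
1 5 load 0.4444
2 10 source 0.6173
3 15 load 0.7901
4 20 source 0.9246
5 25 load 1.0590
6 30 source 1.1635

Γ_L=1.000000, Γ_S=0.777778; launch V₁=2·25/225=0.222222
k=0 src: V=0.2222
k=1 load: inc=0.222222, refl=0.222222·1.000000=0.2222; V=0.000000+0.222222+0.222222=0.4444
k=2 src: inc=0.222222, refl=0.222222·0.777778=0.1728; V=0.222222+0.222222+0.172840=0.6173
k=3 load: inc=0.172840, refl=0.172840·1.000000=0.1728; V=0.444444+0.172840+0.172840=0.7901
k=4 src: inc=0.172840, refl=0.172840·0.777778=0.1344; V=0.617284+0.172840+0.134431=0.9246
k=5 load: inc=0.134431, refl=0.134431·1.000000=0.1344; V=0.790123+0.134431+0.134431=1.0590
k=6 src: inc=0.134431, refl=0.134431·0.777778=0.1046; V=0.924554+0.134431+0.104557=1.1635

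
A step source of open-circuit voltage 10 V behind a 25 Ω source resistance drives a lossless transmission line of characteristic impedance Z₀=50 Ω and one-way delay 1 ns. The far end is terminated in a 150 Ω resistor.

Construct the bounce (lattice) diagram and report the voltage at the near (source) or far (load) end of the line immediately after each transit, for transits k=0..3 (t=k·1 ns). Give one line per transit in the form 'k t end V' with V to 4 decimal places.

0 0 source 6.6667
1 1 load 10.0000
2 2 source 8.8889
3 3 load 8.3333

Γ_L=0.500000, Γ_S=-0.333333; launch V₁=10·50/75=6.666667
k=0 src: V=6.6667
k=1 load: inc=6.666667, refl=6.666667·0.500000=3.3333; V=0.000000+6.666667+3.333333=10.0000
k=2 src: inc=3.333333, refl=3.333333·-0.333333=-1.1111; V=6.666667+3.333333+-1.111111=8.8889
k=3 load: inc=-1.111111, refl=-1.111111·0.500000=-0.5556; V=10.000000+-1.111111+-0.555556=8.3333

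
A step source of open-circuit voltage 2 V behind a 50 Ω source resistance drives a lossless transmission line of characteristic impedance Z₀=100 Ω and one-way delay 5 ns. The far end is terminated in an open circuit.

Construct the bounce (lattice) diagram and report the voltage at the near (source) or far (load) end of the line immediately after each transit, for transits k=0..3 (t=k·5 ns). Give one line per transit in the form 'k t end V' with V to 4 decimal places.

0 0 source 1.3333
1 5 load 2.6667
2 10 source 2.2222
3 15 load 1.7778

Γ_L=1.000000, Γ_S=-0.333333; launch V₁=2·100/150=1.333333
k=0 src: V=1.3333
k=1 load: inc=1.333333, refl=1.333333·1.000000=1.3333; V=0.000000+1.333333+1.333333=2.6667
k=2 src: inc=1.333333, refl=1.333333·-0.333333=-0.4444; V=1.333333+1.333333+-0.444444=2.2222
k=3 load: inc=-0.444444, refl=-0.444444·1.000000=-0.4444; V=2.666667+-0.444444+-0.444444=1.7778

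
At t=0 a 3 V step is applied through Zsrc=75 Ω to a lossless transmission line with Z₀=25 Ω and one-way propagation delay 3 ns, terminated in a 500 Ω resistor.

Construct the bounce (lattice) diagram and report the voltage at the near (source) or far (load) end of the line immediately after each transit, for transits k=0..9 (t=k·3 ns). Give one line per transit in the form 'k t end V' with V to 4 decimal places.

0 0 source 0.7500
1 3 load 1.4286
2 6 source 1.7679
3 9 load 2.0748
4 12 source 2.2283
5 15 load 2.3672
6 18 source 2.4366
7 21 load 2.4994
8 24 source 2.5309
9 27 load 2.5593

Γ_L=0.904762, Γ_S=0.500000; launch V₁=3·25/100=0.750000
k=0 src: V=0.7500
k=1 load: inc=0.750000, refl=0.750000·0.904762=0.6786; V=0.000000+0.750000+0.678571=1.4286
k=2 src: inc=0.678571, refl=0.678571·0.500000=0.3393; V=0.750000+0.678571+0.339286=1.7679
k=3 load: inc=0.339286, refl=0.339286·0.904762=0.3070; V=1.428571+0.339286+0.306973=2.0748
k=4 src: inc=0.306973, refl=0.306973·0.500000=0.1535; V=1.767857+0.306973+0.153486=2.2283
k=5 load: inc=0.153486, refl=0.153486·0.904762=0.1389; V=2.074830+0.153486+0.138869=2.3672
k=6 src: inc=0.138869, refl=0.138869·0.500000=0.0694; V=2.228316+0.138869+0.069434=2.4366
k=7 load: inc=0.069434, refl=0.069434·0.904762=0.0628; V=2.367185+0.069434+0.062822=2.4994
k=8 src: inc=0.062822, refl=0.062822·0.500000=0.0314; V=2.436619+0.062822+0.031411=2.5309
k=9 load: inc=0.031411, refl=0.031411·0.904762=0.0284; V=2.499441+0.031411+0.028419=2.5593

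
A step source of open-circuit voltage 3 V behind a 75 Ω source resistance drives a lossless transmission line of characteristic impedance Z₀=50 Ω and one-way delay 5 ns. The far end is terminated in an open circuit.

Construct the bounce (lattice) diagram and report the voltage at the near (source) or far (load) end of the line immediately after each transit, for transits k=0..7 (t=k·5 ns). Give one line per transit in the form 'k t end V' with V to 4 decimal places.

0 0 source 1.2000
1 5 load 2.4000
2 10 source 2.6400
3 15 load 2.8800
4 20 source 2.9280
5 25 load 2.9760
6 30 source 2.9856
7 35 load 2.9952

Γ_L=1.000000, Γ_S=0.200000; launch V₁=3·50/125=1.200000
k=0 src: V=1.2000
k=1 load: inc=1.200000, refl=1.200000·1.000000=1.2000; V=0.000000+1.200000+1.200000=2.4000
k=2 src: inc=1.200000, refl=1.200000·0.200000=0.2400; V=1.200000+1.200000+0.240000=2.6400
k=3 load: inc=0.240000, refl=0.240000·1.000000=0.2400; V=2.400000+0.240000+0.240000=2.8800
k=4 src: inc=0.240000, refl=0.240000·0.200000=0.0480; V=2.640000+0.240000+0.048000=2.9280
k=5 load: inc=0.048000, refl=0.048000·1.000000=0.0480; V=2.880000+0.048000+0.048000=2.9760
k=6 src: inc=0.048000, refl=0.048000·0.200000=0.0096; V=2.928000+0.048000+0.009600=2.9856
k=7 load: inc=0.009600, refl=0.009600·1.000000=0.0096; V=2.976000+0.009600+0.009600=2.9952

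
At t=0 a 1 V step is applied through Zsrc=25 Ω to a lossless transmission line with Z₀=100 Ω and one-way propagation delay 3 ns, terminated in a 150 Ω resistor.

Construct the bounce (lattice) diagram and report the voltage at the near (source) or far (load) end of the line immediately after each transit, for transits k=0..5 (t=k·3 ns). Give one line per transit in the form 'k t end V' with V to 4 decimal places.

0 0 source 0.8000
1 3 load 0.9600
2 6 source 0.8640
3 9 load 0.8448
4 12 source 0.8563
5 15 load 0.8586

Γ_L=0.200000, Γ_S=-0.600000; launch V₁=1·100/125=0.800000
k=0 src: V=0.8000
k=1 load: inc=0.800000, refl=0.800000·0.200000=0.1600; V=0.000000+0.800000+0.160000=0.9600
k=2 src: inc=0.160000, refl=0.160000·-0.600000=-0.0960; V=0.800000+0.160000+-0.096000=0.8640
k=3 load: inc=-0.096000, refl=-0.096000·0.200000=-0.0192; V=0.960000+-0.096000+-0.019200=0.8448
k=4 src: inc=-0.019200, refl=-0.019200·-0.600000=0.0115; V=0.864000+-0.019200+0.011520=0.8563
k=5 load: inc=0.011520, refl=0.011520·0.200000=0.0023; V=0.844800+0.011520+0.002304=0.8586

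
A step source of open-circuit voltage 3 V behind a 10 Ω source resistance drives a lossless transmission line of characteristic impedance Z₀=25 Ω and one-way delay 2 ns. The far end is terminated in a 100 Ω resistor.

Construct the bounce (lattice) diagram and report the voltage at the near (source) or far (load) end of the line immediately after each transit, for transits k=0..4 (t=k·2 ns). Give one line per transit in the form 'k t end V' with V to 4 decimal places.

0 0 source 2.1429
1 2 load 3.4286
2 4 source 2.8776
3 6 load 2.5469
4 8 source 2.6886

Γ_L=0.600000, Γ_S=-0.428571; launch V₁=3·25/35=2.142857
k=0 src: V=2.1429
k=1 load: inc=2.142857, refl=2.142857·0.600000=1.2857; V=0.000000+2.142857+1.285714=3.4286
k=2 src: inc=1.285714, refl=1.285714·-0.428571=-0.5510; V=2.142857+1.285714+-0.551020=2.8776
k=3 load: inc=-0.551020, refl=-0.551020·0.600000=-0.3306; V=3.428571+-0.551020+-0.330612=2.5469
k=4 src: inc=-0.330612, refl=-0.330612·-0.428571=0.1417; V=2.877551+-0.330612+0.141691=2.6886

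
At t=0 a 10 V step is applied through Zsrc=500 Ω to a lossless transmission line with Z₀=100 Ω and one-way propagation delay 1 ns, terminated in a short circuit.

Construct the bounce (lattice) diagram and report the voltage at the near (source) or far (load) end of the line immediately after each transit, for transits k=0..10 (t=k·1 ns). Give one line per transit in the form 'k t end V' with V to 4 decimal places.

Γ_L=-1.000000, Γ_S=0.666667; launch V₁=10·100/600=1.666667
k=0 src: V=1.6667
k=1 load: inc=1.666667, refl=1.666667·-1.000000=-1.6667; V=0.000000+1.666667+-1.666667=0.0000
k=2 src: inc=-1.666667, refl=-1.666667·0.666667=-1.1111; V=1.666667+-1.666667+-1.111111=-1.1111
k=3 load: inc=-1.111111, refl=-1.111111·-1.000000=1.1111; V=0.000000+-1.111111+1.111111=0.0000
k=4 src: inc=1.111111, refl=1.111111·0.666667=0.7407; V=-1.111111+1.111111+0.740741=0.7407
k=5 load: inc=0.740741, refl=0.740741·-1.000000=-0.7407; V=0.000000+0.740741+-0.740741=0.0000
k=6 src: inc=-0.740741, refl=-0.740741·0.666667=-0.4938; V=0.740741+-0.740741+-0.493827=-0.4938
k=7 load: inc=-0.493827, refl=-0.493827·-1.000000=0.4938; V=0.000000+-0.493827+0.493827=0.0000
k=8 src: inc=0.493827, refl=0.493827·0.666667=0.3292; V=-0.493827+0.493827+0.329218=0.3292
k=9 load: inc=0.329218, refl=0.329218·-1.000000=-0.3292; V=0.000000+0.329218+-0.329218=0.0000
k=10 src: inc=-0.329218, refl=-0.329218·0.666667=-0.2195; V=0.329218+-0.329218+-0.219479=-0.2195

0 0 source 1.6667
1 1 load 0.0000
2 2 source -1.1111
3 3 load 0.0000
4 4 source 0.7407
5 5 load 0.0000
6 6 source -0.4938
7 7 load 0.0000
8 8 source 0.3292
9 9 load 0.0000
10 10 source -0.2195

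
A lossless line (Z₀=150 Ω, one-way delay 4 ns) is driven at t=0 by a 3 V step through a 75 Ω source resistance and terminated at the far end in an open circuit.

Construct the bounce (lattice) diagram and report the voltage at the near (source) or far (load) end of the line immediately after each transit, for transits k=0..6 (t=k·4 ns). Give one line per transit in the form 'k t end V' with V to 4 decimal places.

Γ_L=1.000000, Γ_S=-0.333333; launch V₁=3·150/225=2.000000
k=0 src: V=2.0000
k=1 load: inc=2.000000, refl=2.000000·1.000000=2.0000; V=0.000000+2.000000+2.000000=4.0000
k=2 src: inc=2.000000, refl=2.000000·-0.333333=-0.6667; V=2.000000+2.000000+-0.666667=3.3333
k=3 load: inc=-0.666667, refl=-0.666667·1.000000=-0.6667; V=4.000000+-0.666667+-0.666667=2.6667
k=4 src: inc=-0.666667, refl=-0.666667·-0.333333=0.2222; V=3.333333+-0.666667+0.222222=2.8889
k=5 load: inc=0.222222, refl=0.222222·1.000000=0.2222; V=2.666667+0.222222+0.222222=3.1111
k=6 src: inc=0.222222, refl=0.222222·-0.333333=-0.0741; V=2.888889+0.222222+-0.074074=3.0370

0 0 source 2.0000
1 4 load 4.0000
2 8 source 3.3333
3 12 load 2.6667
4 16 source 2.8889
5 20 load 3.1111
6 24 source 3.0370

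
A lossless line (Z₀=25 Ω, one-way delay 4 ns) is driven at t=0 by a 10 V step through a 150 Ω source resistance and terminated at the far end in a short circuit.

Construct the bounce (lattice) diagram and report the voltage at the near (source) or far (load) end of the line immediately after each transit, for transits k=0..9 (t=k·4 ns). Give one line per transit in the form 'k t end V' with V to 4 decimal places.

Γ_L=-1.000000, Γ_S=0.714286; launch V₁=10·25/175=1.428571
k=0 src: V=1.4286
k=1 load: inc=1.428571, refl=1.428571·-1.000000=-1.4286; V=0.000000+1.428571+-1.428571=0.0000
k=2 src: inc=-1.428571, refl=-1.428571·0.714286=-1.0204; V=1.428571+-1.428571+-1.020408=-1.0204
k=3 load: inc=-1.020408, refl=-1.020408·-1.000000=1.0204; V=0.000000+-1.020408+1.020408=0.0000
k=4 src: inc=1.020408, refl=1.020408·0.714286=0.7289; V=-1.020408+1.020408+0.728863=0.7289
k=5 load: inc=0.728863, refl=0.728863·-1.000000=-0.7289; V=0.000000+0.728863+-0.728863=0.0000
k=6 src: inc=-0.728863, refl=-0.728863·0.714286=-0.5206; V=0.728863+-0.728863+-0.520616=-0.5206
k=7 load: inc=-0.520616, refl=-0.520616·-1.000000=0.5206; V=0.000000+-0.520616+0.520616=0.0000
k=8 src: inc=0.520616, refl=0.520616·0.714286=0.3719; V=-0.520616+0.520616+0.371869=0.3719
k=9 load: inc=0.371869, refl=0.371869·-1.000000=-0.3719; V=0.000000+0.371869+-0.371869=0.0000

0 0 source 1.4286
1 4 load 0.0000
2 8 source -1.0204
3 12 load 0.0000
4 16 source 0.7289
5 20 load 0.0000
6 24 source -0.5206
7 28 load 0.0000
8 32 source 0.3719
9 36 load 0.0000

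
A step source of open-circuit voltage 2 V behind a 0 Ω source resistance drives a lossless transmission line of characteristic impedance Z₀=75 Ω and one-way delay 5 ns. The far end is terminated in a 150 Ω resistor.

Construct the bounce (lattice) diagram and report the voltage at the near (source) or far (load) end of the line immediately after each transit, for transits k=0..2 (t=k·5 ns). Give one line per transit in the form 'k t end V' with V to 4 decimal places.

0 0 source 2.0000
1 5 load 2.6667
2 10 source 2.0000

Γ_L=0.333333, Γ_S=-1.000000; launch V₁=2·75/75=2.000000
k=0 src: V=2.0000
k=1 load: inc=2.000000, refl=2.000000·0.333333=0.6667; V=0.000000+2.000000+0.666667=2.6667
k=2 src: inc=0.666667, refl=0.666667·-1.000000=-0.6667; V=2.000000+0.666667+-0.666667=2.0000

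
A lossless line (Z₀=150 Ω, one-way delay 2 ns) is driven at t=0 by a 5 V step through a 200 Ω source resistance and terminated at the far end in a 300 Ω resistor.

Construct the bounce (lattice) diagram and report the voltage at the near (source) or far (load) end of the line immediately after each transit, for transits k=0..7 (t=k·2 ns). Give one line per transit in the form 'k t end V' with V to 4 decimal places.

Γ_L=0.333333, Γ_S=0.142857; launch V₁=5·150/350=2.142857
k=0 src: V=2.1429
k=1 load: inc=2.142857, refl=2.142857·0.333333=0.7143; V=0.000000+2.142857+0.714286=2.8571
k=2 src: inc=0.714286, refl=0.714286·0.142857=0.1020; V=2.142857+0.714286+0.102041=2.9592
k=3 load: inc=0.102041, refl=0.102041·0.333333=0.0340; V=2.857143+0.102041+0.034014=2.9932
k=4 src: inc=0.034014, refl=0.034014·0.142857=0.0049; V=2.959184+0.034014+0.004859=2.9981
k=5 load: inc=0.004859, refl=0.004859·0.333333=0.0016; V=2.993197+0.004859+0.001620=2.9997
k=6 src: inc=0.001620, refl=0.001620·0.142857=0.0002; V=2.998056+0.001620+0.000231=2.9999
k=7 load: inc=0.000231, refl=0.000231·0.333333=0.0001; V=2.999676+0.000231+0.000077=3.0000

0 0 source 2.1429
1 2 load 2.8571
2 4 source 2.9592
3 6 load 2.9932
4 8 source 2.9981
5 10 load 2.9997
6 12 source 2.9999
7 14 load 3.0000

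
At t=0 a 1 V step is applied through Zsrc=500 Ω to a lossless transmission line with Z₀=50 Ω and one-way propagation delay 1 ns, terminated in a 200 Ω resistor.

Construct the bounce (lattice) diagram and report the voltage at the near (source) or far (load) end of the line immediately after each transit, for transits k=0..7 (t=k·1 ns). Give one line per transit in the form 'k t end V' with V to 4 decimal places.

Γ_L=0.600000, Γ_S=0.818182; launch V₁=1·50/550=0.090909
k=0 src: V=0.0909
k=1 load: inc=0.090909, refl=0.090909·0.600000=0.0545; V=0.000000+0.090909+0.054545=0.1455
k=2 src: inc=0.054545, refl=0.054545·0.818182=0.0446; V=0.090909+0.054545+0.044628=0.1901
k=3 load: inc=0.044628, refl=0.044628·0.600000=0.0268; V=0.145455+0.044628+0.026777=0.2169
k=4 src: inc=0.026777, refl=0.026777·0.818182=0.0219; V=0.190083+0.026777+0.021908=0.2388
k=5 load: inc=0.021908, refl=0.021908·0.600000=0.0131; V=0.216860+0.021908+0.013145=0.2519
k=6 src: inc=0.013145, refl=0.013145·0.818182=0.0108; V=0.238768+0.013145+0.010755=0.2627
k=7 load: inc=0.010755, refl=0.010755·0.600000=0.0065; V=0.251913+0.010755+0.006453=0.2691

0 0 source 0.0909
1 1 load 0.1455
2 2 source 0.1901
3 3 load 0.2169
4 4 source 0.2388
5 5 load 0.2519
6 6 source 0.2627
7 7 load 0.2691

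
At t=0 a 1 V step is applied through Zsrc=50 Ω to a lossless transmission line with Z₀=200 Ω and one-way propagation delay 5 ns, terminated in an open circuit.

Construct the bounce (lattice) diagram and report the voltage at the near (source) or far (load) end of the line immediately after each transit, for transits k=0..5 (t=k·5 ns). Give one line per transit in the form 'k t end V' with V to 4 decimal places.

Γ_L=1.000000, Γ_S=-0.600000; launch V₁=1·200/250=0.800000
k=0 src: V=0.8000
k=1 load: inc=0.800000, refl=0.800000·1.000000=0.8000; V=0.000000+0.800000+0.800000=1.6000
k=2 src: inc=0.800000, refl=0.800000·-0.600000=-0.4800; V=0.800000+0.800000+-0.480000=1.1200
k=3 load: inc=-0.480000, refl=-0.480000·1.000000=-0.4800; V=1.600000+-0.480000+-0.480000=0.6400
k=4 src: inc=-0.480000, refl=-0.480000·-0.600000=0.2880; V=1.120000+-0.480000+0.288000=0.9280
k=5 load: inc=0.288000, refl=0.288000·1.000000=0.2880; V=0.640000+0.288000+0.288000=1.2160

0 0 source 0.8000
1 5 load 1.6000
2 10 source 1.1200
3 15 load 0.6400
4 20 source 0.9280
5 25 load 1.2160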